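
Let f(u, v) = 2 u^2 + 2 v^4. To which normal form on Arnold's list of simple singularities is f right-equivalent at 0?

A_3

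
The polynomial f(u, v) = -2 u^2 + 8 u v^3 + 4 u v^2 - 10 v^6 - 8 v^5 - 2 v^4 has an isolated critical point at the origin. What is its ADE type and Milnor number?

Type A5, Milnor number mu = 5.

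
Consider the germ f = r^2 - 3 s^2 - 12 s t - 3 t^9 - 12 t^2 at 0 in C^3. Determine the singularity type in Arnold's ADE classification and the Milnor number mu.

The Hessian of f at 0 has rank 2. Corank 1: A-series; mu = 8 gives A_8.

Type A_8, Milnor number mu = 8.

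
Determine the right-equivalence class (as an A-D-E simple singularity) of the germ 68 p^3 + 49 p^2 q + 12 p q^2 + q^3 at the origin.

D_4

The Hessian of f at 0 is [[0, 0], [0, 0]] with rank 0, so corank 2. A Groebner basis of the Jacobian ideal J(f) in C{p,q} is {q^3, p^2 - 3*q^2/47, p*q + 12*q^2/47}; counting standard monomials gives mu = 4. Corank 2; j^3 = (4*p + q)*(17*p^2 + 8*p*q + q^2) splits into three distinct lines over C (the quadratic factor has nonzero discriminant), so D_4.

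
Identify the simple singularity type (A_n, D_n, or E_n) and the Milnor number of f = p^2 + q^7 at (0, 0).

Type A_{6}, Milnor number mu = 6.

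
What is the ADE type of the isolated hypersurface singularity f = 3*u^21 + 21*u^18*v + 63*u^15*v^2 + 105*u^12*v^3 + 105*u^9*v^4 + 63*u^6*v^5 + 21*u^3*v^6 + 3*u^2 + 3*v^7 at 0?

A6

The Hessian of f at 0 is [[6, 0], [0, 0]] with rank 1, so corank 1. A Groebner basis of the Jacobian ideal J(f) in C{u,v} is {v^6, u}; counting standard monomials gives mu = 6. Corank 1: A-series; mu = 6 gives A_6.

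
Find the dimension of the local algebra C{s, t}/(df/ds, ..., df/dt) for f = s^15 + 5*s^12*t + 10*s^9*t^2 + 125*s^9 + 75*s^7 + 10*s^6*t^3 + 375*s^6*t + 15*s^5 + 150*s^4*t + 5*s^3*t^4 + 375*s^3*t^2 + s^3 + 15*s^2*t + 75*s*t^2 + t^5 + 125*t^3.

8

The Hessian of f at 0 is [[0, 0], [0, 0]] with rank 0, so corank 2. A Groebner basis of the Jacobian ideal J(f) in C{s,t} is {-s^2/1250 + s*t^3 - s*t/125 - t^2/50, t^4, s^3 - 75*s*t^2 - 250*t^3, s^2*t + 10*s*t^2 + 25*t^3}; counting standard monomials gives mu = 8. Corank 2; j^3 = (s + 5*t)^3 is a perfect cube, so E-series; the 5-jet and mu = 8 give E_8.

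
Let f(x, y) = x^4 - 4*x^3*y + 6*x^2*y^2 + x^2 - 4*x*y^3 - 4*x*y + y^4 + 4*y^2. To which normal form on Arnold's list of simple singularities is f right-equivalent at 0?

The Hessian of f at 0 has rank 1. Corank 1: A-series; mu = 3 gives A_3.

A_3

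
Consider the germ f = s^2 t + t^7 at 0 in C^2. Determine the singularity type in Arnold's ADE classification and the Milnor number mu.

The Hessian of f at 0 has rank 0. Corank 2; j^3 = s^2*t has shape L^2 M (L != M), so D-series; mu = 8 gives D_8.

Type D_{8}, Milnor number mu = 8.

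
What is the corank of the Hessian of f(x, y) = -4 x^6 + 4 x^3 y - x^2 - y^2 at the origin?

Hessian at 0 has rank 2.

0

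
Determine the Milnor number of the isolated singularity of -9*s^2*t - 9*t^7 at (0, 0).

8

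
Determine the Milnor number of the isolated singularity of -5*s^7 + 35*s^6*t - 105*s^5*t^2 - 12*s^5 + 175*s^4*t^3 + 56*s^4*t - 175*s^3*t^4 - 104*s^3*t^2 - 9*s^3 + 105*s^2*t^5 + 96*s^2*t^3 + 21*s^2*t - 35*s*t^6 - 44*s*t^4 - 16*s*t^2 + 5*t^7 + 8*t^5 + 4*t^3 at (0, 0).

8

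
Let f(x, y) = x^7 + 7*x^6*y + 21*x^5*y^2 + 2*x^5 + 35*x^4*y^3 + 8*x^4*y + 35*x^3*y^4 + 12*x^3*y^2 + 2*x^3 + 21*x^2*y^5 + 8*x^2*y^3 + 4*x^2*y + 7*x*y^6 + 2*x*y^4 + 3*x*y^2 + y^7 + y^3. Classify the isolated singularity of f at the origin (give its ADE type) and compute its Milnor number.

The Hessian of f at 0 has rank 0. Corank 2; j^3 = (x + y)*(2*x^2 + 2*x*y + y^2) splits into three distinct lines over C (the quadratic factor has nonzero discriminant), so D_4.

Type D4, Milnor number mu = 4.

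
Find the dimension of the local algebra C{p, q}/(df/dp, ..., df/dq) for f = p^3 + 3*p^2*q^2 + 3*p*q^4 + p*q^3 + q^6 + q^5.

7

The Hessian of f at 0 has rank 0. Corank 2; j^3 = p^3 is a perfect cube, so E-series; the 4-jet and mu = 7 give E_7.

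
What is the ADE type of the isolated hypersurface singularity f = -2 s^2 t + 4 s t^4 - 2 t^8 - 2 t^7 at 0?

The Hessian of f at 0 is [[0, 0], [0, 0]] with rank 0, so corank 2. A Groebner basis of the Jacobian ideal J(f) in C{s,t} is {s^2*t^2, -8*s^2*t - s^2 + s*t^3, -s*t + t^4, s^3}; counting standard monomials gives mu = 9. Corank 2; j^3 = -2*s^2*t has shape L^2 M (L != M), so D-series; mu = 9 gives D_9.

D9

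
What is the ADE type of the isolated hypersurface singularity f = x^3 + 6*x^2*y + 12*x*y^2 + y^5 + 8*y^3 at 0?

E_{8}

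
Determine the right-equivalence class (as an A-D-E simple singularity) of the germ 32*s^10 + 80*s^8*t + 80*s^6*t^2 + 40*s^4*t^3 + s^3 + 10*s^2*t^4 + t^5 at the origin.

E_{8}

The Hessian of f at 0 is [[0, 0], [0, 0]] with rank 0, so corank 2. A Groebner basis of the Jacobian ideal J(f) in C{s,t} is {t^4, s^2}; counting standard monomials gives mu = 8. Corank 2; j^3 = s^3 is a perfect cube, so E-series; the 5-jet and mu = 8 give E_8.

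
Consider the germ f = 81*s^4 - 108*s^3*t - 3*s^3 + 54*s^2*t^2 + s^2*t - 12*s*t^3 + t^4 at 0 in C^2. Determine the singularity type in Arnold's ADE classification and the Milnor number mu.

The Hessian of f at 0 has rank 0. Corank 2; j^3 = -s^2*(3*s - t) has shape L^2 M (L != M), so D-series; mu = 5 gives D_5.

Type D5, Milnor number mu = 5.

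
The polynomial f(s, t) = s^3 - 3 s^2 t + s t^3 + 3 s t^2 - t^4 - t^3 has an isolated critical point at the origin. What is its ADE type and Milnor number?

The Hessian of f at 0 has rank 0. Corank 2; j^3 = (s - t)^3 is a perfect cube, so E-series; the 4-jet and mu = 7 give E_7.

Type E7, Milnor number mu = 7.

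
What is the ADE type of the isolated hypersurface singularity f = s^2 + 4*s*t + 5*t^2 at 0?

The Hessian of f at 0 has rank 2. Corank 0: nondegenerate Morse point, so A_1.

A_1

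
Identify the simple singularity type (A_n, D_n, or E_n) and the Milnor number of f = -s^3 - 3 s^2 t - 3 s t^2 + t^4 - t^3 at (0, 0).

The Hessian of f at 0 has rank 0. Corank 2; j^3 = -(s + t)^3 is a perfect cube, so E-series; the 4-jet and mu = 6 give E_6.

Type E6, Milnor number mu = 6.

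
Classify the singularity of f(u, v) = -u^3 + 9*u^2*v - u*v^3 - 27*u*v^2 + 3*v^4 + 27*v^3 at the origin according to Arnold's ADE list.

E_{7}

The Hessian of f at 0 is [[0, 0], [0, 0]] with rank 0, so corank 2. A Groebner basis of the Jacobian ideal J(f) in C{u,v} is {u^3 - 9*u^2*v - 162*u^2 + 972*u*v - 1458*v^2, 9*u^2 + u*v^2 - 54*u*v + 81*v^2, 3*u^2 - 18*u*v + v^3 + 27*v^2}; counting standard monomials gives mu = 7. Corank 2; j^3 = -(u - 3*v)^3 is a perfect cube, so E-series; the 4-jet and mu = 7 give E_7.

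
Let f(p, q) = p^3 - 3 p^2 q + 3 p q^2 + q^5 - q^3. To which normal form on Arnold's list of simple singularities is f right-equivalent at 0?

The Hessian of f at 0 has rank 0. Corank 2; j^3 = (p - q)^3 is a perfect cube, so E-series; the 5-jet and mu = 8 give E_8.

E8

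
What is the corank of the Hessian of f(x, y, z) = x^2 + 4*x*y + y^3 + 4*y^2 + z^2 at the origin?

The Hessian at 0 is [[2, 4, 0], [4, 8, 0], [0, 0, 2]] of rank 2; hence corank 1.

1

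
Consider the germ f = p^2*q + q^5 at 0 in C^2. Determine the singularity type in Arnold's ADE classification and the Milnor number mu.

Type D_{6}, Milnor number mu = 6.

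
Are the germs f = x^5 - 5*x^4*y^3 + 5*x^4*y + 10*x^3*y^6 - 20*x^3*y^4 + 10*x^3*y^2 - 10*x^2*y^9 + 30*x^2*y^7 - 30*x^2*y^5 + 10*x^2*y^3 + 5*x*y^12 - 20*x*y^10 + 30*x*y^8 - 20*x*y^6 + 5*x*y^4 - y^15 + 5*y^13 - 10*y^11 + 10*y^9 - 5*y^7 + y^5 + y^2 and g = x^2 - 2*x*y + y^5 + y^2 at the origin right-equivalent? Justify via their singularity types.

Yes.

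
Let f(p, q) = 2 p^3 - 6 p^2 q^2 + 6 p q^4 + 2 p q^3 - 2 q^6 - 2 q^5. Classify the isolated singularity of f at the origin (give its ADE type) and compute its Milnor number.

Type E7, Milnor number mu = 7.

The Hessian of f at 0 is [[0, 0], [0, 0]] with rank 0, so corank 2. A Groebner basis of the Jacobian ideal J(f) in C{p,q} is {-p^2 + q^4 - q^3/3, p^3, p^2*q + p^2/3 + q^3/9, -p^2 + p*q^2 - q^3/3}; counting standard monomials gives mu = 7. Corank 2; j^3 = 2*p^3 is a perfect cube, so E-series; the 4-jet and mu = 7 give E_7.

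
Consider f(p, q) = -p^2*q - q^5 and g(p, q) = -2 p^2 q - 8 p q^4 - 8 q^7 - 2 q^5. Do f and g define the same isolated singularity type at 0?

Yes.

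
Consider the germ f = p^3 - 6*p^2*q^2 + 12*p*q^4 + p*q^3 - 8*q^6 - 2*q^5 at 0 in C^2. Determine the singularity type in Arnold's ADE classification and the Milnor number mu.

Type E_{7}, Milnor number mu = 7.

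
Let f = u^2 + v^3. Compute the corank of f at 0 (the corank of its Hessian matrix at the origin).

1

Hessian at 0 has rank 1.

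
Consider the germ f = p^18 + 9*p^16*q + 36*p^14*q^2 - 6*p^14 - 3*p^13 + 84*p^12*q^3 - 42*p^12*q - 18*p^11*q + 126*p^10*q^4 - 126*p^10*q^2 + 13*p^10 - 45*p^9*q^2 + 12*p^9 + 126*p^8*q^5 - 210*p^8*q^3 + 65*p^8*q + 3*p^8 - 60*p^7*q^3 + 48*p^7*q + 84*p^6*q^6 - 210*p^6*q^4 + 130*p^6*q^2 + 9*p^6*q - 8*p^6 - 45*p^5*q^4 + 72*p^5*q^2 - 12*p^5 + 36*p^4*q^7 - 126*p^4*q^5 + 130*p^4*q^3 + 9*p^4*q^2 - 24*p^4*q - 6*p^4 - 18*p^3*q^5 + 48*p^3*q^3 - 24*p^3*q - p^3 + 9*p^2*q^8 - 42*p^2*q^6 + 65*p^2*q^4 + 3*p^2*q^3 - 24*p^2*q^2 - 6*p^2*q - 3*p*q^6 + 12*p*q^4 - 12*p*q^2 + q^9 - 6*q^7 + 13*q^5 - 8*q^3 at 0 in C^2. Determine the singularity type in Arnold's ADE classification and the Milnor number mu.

Type E_8, Milnor number mu = 8.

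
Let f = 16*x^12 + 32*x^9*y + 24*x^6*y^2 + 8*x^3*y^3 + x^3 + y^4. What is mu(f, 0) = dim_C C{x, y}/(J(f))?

6

The Hessian of f at 0 has rank 0. Corank 2; j^3 = x^3 is a perfect cube, so E-series; the 4-jet and mu = 6 give E_6.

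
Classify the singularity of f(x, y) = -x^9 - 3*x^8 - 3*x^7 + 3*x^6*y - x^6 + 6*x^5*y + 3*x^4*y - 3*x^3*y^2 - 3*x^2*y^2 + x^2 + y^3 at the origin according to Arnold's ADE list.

The Hessian of f at 0 has rank 1. Corank 1: A-series; mu = 2 gives A_2.

A2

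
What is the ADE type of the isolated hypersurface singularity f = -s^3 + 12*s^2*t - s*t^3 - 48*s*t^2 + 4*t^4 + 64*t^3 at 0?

E7

The Hessian of f at 0 has rank 0. Corank 2; j^3 = -(s - 4*t)^3 is a perfect cube, so E-series; the 4-jet and mu = 7 give E_7.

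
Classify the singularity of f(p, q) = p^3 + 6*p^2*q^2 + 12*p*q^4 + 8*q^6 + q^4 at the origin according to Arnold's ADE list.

The Hessian of f at 0 has rank 0. Corank 2; j^3 = p^3 is a perfect cube, so E-series; the 4-jet and mu = 6 give E_6.

E6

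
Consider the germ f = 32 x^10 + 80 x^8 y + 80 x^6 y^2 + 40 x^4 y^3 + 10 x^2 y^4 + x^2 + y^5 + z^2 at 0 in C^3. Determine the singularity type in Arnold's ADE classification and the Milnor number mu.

Type A4, Milnor number mu = 4.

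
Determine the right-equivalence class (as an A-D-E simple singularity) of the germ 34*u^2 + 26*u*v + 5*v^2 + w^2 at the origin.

A1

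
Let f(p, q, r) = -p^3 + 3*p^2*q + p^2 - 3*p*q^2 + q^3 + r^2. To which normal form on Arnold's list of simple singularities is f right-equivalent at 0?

A_2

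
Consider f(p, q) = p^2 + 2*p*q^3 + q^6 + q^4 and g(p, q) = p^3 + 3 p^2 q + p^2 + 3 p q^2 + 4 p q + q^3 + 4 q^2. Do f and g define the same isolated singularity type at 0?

The Hessian of f at 0 has rank 1. Corank 1: A-series; mu = 3 gives A_3. The Hessian of g at 0 has rank 1. Corank 1: A-series; mu = 2 gives A_2. f is A_3 but g is A_2, hence not right-equivalent.

No.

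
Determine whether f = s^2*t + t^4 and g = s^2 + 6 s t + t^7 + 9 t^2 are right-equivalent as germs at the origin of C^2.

No.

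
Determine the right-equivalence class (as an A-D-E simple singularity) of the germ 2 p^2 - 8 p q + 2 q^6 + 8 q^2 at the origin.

A_{5}

The Hessian of f at 0 has rank 1. Corank 1: A-series; mu = 5 gives A_5.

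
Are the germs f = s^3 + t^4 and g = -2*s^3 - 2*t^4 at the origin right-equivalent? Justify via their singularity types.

The Hessian of f at 0 has rank 0. Corank 2; j^3 = s^3 is a perfect cube, so E-series; the 4-jet and mu = 6 give E_6. The Hessian of g at 0 has rank 0. Corank 2; j^3 = -2*s^3 is a perfect cube, so E-series; the 4-jet and mu = 6 give E_6. Both have type E_6, hence right-equivalent.

Yes.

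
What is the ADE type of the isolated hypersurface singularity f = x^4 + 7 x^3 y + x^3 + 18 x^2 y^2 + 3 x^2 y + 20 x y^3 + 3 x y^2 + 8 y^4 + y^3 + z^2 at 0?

E_7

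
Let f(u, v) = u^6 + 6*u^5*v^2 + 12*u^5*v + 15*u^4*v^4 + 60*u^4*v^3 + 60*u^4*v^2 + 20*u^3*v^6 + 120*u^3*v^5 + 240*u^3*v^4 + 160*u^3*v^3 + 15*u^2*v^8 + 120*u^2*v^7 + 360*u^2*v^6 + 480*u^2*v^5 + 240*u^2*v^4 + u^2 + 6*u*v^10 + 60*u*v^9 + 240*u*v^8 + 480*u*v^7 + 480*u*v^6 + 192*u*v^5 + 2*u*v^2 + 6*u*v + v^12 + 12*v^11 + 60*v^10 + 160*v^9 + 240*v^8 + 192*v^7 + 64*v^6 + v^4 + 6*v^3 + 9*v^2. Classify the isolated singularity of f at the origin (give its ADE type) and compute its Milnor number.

Type A5, Milnor number mu = 5.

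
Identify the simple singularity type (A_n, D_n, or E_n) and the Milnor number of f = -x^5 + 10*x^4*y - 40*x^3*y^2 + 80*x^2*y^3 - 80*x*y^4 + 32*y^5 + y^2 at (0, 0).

Type A_4, Milnor number mu = 4.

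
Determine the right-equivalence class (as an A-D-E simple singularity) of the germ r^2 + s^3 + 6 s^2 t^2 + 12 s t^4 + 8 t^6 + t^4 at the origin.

E6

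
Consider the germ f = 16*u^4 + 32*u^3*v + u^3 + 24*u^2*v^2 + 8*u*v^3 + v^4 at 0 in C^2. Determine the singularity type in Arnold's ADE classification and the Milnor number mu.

Type E_6, Milnor number mu = 6.

The Hessian of f at 0 has rank 0. Corank 2; j^3 = u^3 is a perfect cube, so E-series; the 4-jet and mu = 6 give E_6.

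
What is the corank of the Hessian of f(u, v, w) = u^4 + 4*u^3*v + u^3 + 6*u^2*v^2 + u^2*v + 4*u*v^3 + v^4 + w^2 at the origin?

The Hessian at 0 is [[0, 0, 0], [0, 0, 0], [0, 0, 2]] of rank 1; hence corank 2.

2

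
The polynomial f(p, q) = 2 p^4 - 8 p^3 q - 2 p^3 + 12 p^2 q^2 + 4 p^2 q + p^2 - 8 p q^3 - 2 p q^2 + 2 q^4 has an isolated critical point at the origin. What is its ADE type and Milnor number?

Type A_3, Milnor number mu = 3.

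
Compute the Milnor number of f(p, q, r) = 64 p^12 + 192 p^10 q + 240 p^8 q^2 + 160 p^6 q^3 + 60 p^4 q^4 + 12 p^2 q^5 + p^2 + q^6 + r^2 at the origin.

The Hessian of f at 0 is [[2, 0, 0], [0, 0, 0], [0, 0, 2]] with rank 2, so corank 1. A Groebner basis of the Jacobian ideal J(f) in C{p,q,r} is {q^5, p, r}; counting standard monomials gives mu = 5. Corank 1: A-series; mu = 5 gives A_5.

5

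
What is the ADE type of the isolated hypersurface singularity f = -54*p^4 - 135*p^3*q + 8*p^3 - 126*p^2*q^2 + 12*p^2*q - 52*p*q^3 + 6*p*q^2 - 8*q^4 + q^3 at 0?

E_{7}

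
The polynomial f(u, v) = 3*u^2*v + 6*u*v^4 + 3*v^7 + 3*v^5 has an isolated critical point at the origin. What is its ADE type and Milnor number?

Type D_6, Milnor number mu = 6.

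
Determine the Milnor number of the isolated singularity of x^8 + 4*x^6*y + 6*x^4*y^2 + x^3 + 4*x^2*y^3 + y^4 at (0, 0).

The Hessian of f at 0 has rank 0. Corank 2; j^3 = x^3 is a perfect cube, so E-series; the 4-jet and mu = 6 give E_6.

6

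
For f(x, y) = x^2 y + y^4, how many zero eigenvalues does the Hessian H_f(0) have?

2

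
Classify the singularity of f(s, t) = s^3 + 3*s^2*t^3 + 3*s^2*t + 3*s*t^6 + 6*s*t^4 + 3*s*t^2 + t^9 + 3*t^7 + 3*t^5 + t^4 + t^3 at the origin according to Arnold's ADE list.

E_6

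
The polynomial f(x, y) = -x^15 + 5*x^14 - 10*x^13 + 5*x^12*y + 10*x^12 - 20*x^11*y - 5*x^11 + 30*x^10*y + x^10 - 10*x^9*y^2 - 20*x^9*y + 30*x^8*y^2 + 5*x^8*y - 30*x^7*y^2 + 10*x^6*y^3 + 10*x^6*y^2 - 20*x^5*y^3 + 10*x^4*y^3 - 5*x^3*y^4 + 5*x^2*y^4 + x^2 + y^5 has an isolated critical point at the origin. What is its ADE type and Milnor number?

Type A_4, Milnor number mu = 4.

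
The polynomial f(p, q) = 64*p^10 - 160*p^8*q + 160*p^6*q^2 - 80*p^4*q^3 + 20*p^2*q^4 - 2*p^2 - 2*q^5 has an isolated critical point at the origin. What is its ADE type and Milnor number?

Type A_4, Milnor number mu = 4.

The Hessian of f at 0 is [[-4, 0], [0, 0]] with rank 1, so corank 1. A Groebner basis of the Jacobian ideal J(f) in C{p,q} is {q^4, p}; counting standard monomials gives mu = 4. Corank 1: A-series; mu = 4 gives A_4.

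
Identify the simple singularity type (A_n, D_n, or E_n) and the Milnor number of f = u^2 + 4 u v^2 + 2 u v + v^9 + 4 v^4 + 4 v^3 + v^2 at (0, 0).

Type A8, Milnor number mu = 8.

The Hessian of f at 0 is [[2, 2], [2, 2]] with rank 1, so corank 1. A Groebner basis of the Jacobian ideal J(f) in C{u,v} is {u^4 + 4*u^3*v - 3*u^3 - 5*u^2*v + 5*u^2/4 + 3*u*v/2 - u/8 - v/8, u/2 + v^2 + v/2}; counting standard monomials gives mu = 8. Corank 1: A-series; mu = 8 gives A_8.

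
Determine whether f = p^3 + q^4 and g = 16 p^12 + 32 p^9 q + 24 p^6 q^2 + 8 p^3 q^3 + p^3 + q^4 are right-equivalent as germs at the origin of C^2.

Yes.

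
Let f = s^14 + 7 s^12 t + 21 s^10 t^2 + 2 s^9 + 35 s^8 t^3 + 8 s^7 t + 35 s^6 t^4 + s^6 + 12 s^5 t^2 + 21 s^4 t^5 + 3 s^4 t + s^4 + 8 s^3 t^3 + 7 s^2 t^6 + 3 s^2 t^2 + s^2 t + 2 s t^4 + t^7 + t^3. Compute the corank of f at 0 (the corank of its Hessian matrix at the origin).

2

The Hessian at 0 is [[0, 0], [0, 0]] of rank 0; hence corank 2.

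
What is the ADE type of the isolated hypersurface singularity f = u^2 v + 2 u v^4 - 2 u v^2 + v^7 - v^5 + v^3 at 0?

The Hessian of f at 0 has rank 0. Corank 2; j^3 = v*(u - v)^2 has shape L^2 M (L != M), so D-series; mu = 6 gives D_6.

D6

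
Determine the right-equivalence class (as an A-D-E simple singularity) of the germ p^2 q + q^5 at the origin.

D_{6}

The Hessian of f at 0 has rank 0. Corank 2; j^3 = p^2*q has shape L^2 M (L != M), so D-series; mu = 6 gives D_6.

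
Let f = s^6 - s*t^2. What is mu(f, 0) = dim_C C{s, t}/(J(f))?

The Hessian of f at 0 has rank 0. Corank 2; j^3 = -s*t^2 has shape L^2 M (L != M), so D-series; mu = 7 gives D_7.

7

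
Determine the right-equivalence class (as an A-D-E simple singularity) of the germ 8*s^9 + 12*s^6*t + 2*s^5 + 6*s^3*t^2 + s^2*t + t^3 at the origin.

The Hessian of f at 0 has rank 0. Corank 2; j^3 = t*(s^2 + t^2) splits into three distinct lines over C (the quadratic factor has nonzero discriminant), so D_4.

D_4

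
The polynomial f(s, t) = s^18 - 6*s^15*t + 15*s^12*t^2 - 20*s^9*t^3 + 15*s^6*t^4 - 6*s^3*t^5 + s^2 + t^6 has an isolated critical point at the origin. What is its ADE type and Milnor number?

Type A_{5}, Milnor number mu = 5.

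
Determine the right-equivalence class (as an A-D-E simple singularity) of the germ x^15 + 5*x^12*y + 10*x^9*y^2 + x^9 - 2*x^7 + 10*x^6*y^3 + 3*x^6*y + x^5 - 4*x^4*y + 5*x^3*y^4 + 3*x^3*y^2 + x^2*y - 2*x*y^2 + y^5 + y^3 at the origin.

D6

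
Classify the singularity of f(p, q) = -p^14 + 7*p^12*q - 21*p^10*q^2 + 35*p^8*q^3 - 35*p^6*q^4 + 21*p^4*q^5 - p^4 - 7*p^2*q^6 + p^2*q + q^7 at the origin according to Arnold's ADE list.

D_{8}

The Hessian of f at 0 is [[0, 0], [0, 0]] with rank 0, so corank 2. A Groebner basis of the Jacobian ideal J(f) in C{p,q} is {p^2/7 + q^6, p^3, p*q}; counting standard monomials gives mu = 8. Corank 2; j^3 = p^2*q has shape L^2 M (L != M), so D-series; mu = 8 gives D_8.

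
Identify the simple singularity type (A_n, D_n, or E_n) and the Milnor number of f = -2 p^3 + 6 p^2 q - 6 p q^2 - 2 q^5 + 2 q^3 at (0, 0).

Type E_8, Milnor number mu = 8.

The Hessian of f at 0 is [[0, 0], [0, 0]] with rank 0, so corank 2. A Groebner basis of the Jacobian ideal J(f) in C{p,q} is {q^4, p^2 - 2*p*q + q^2}; counting standard monomials gives mu = 8. Corank 2; j^3 = -2*(p - q)^3 is a perfect cube, so E-series; the 5-jet and mu = 8 give E_8.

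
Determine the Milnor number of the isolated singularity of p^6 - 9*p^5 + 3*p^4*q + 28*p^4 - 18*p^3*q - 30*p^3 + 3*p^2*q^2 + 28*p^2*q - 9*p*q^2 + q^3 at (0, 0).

4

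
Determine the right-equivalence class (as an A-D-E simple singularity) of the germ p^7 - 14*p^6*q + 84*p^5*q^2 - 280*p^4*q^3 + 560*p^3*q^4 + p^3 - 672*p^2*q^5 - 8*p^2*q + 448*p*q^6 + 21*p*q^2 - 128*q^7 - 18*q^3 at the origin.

D_8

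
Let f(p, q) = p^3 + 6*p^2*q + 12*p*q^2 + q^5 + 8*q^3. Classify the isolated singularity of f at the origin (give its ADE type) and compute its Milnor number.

The Hessian of f at 0 has rank 0. Corank 2; j^3 = (p + 2*q)^3 is a perfect cube, so E-series; the 5-jet and mu = 8 give E_8.

Type E_8, Milnor number mu = 8.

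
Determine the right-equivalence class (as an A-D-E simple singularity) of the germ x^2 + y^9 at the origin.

A_8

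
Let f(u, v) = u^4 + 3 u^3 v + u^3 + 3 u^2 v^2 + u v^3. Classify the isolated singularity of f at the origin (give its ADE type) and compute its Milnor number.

Type E_{7}, Milnor number mu = 7.

The Hessian of f at 0 has rank 0. Corank 2; j^3 = u^3 is a perfect cube, so E-series; the 4-jet and mu = 7 give E_7.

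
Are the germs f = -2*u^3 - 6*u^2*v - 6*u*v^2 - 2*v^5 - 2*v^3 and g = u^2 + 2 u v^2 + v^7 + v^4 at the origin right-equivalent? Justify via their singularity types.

No.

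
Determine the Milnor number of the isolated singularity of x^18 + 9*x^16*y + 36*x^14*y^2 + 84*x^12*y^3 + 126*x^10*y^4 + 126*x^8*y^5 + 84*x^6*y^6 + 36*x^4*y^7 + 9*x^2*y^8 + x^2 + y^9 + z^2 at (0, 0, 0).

The Hessian of f at 0 has rank 2. Corank 1: A-series; mu = 8 gives A_8.

8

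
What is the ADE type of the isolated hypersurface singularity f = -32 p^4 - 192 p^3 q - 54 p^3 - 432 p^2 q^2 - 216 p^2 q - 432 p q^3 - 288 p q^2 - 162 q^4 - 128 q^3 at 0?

The Hessian of f at 0 has rank 0. Corank 2; j^3 = -2*(3*p + 4*q)^3 is a perfect cube, so E-series; the 4-jet and mu = 6 give E_6.

E_{6}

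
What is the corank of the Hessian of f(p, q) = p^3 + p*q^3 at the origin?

Hessian at 0 has rank 0.

2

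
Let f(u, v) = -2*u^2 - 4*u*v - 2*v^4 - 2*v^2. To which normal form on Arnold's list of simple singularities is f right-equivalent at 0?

The Hessian of f at 0 has rank 1. Corank 1: A-series; mu = 3 gives A_3.

A_3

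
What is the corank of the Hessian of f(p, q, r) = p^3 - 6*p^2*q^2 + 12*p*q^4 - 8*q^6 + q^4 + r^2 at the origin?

2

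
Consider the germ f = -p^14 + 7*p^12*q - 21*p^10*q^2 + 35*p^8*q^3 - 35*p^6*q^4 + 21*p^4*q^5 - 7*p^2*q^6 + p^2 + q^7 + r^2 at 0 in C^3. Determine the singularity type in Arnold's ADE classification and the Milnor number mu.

Type A_{6}, Milnor number mu = 6.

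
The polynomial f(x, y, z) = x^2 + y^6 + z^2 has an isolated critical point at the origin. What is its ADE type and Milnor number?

Type A5, Milnor number mu = 5.

The Hessian of f at 0 is [[2, 0, 0], [0, 0, 0], [0, 0, 2]] with rank 2, so corank 1. A Groebner basis of the Jacobian ideal J(f) in C{x,y,z} is {y^5, x, z}; counting standard monomials gives mu = 5. Corank 1: A-series; mu = 5 gives A_5.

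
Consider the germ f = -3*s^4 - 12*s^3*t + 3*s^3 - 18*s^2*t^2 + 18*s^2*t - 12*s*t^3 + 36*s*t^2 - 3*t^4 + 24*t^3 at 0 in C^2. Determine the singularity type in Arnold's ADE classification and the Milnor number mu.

The Hessian of f at 0 is [[0, 0], [0, 0]] with rank 0, so corank 2. A Groebner basis of the Jacobian ideal J(f) in C{s,t} is {t^4, s*t^2 + 5*t^3/3, s^2 + 4*s*t + 4*t^2}; counting standard monomials gives mu = 6. Corank 2; j^3 = 3*(s + 2*t)^3 is a perfect cube, so E-series; the 4-jet and mu = 6 give E_6.

Type E_6, Milnor number mu = 6.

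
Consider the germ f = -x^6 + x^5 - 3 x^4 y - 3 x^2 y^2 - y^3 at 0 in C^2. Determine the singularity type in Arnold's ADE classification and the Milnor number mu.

The Hessian of f at 0 has rank 0. Corank 2; j^3 = -y^3 is a perfect cube, so E-series; the 5-jet and mu = 8 give E_8.

Type E_{8}, Milnor number mu = 8.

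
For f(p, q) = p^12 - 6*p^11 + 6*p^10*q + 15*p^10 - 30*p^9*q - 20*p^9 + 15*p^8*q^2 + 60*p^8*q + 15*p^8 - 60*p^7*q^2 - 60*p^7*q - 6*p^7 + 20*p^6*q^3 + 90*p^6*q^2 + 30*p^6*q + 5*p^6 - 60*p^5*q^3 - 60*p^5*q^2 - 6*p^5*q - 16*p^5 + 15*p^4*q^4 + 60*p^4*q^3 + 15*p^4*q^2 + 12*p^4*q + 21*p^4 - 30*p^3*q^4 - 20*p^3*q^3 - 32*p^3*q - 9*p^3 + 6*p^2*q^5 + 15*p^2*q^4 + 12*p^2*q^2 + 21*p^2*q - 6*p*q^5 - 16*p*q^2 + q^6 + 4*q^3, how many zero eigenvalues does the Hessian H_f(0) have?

2

The Hessian at 0 is [[0, 0], [0, 0]] of rank 0; hence corank 2.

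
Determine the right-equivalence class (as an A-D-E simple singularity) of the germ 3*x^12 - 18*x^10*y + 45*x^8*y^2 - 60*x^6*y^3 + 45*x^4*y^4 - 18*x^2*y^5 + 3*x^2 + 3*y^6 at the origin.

The Hessian of f at 0 is [[6, 0], [0, 0]] with rank 1, so corank 1. A Groebner basis of the Jacobian ideal J(f) in C{x,y} is {y^5, x}; counting standard monomials gives mu = 5. Corank 1: A-series; mu = 5 gives A_5.

A_5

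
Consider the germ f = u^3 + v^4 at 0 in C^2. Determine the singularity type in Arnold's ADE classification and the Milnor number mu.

The Hessian of f at 0 is [[0, 0], [0, 0]] with rank 0, so corank 2. A Groebner basis of the Jacobian ideal J(f) in C{u,v} is {v^3, u^2}; counting standard monomials gives mu = 6. Corank 2; j^3 = u^3 is a perfect cube, so E-series; the 4-jet and mu = 6 give E_6.

Type E_{6}, Milnor number mu = 6.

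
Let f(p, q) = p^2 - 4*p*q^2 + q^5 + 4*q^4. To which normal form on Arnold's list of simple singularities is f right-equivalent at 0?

A4

The Hessian of f at 0 is [[2, 0], [0, 0]] with rank 1, so corank 1. A Groebner basis of the Jacobian ideal J(f) in C{p,q} is {p^2, -p/2 + q^2}; counting standard monomials gives mu = 4. Corank 1: A-series; mu = 4 gives A_4.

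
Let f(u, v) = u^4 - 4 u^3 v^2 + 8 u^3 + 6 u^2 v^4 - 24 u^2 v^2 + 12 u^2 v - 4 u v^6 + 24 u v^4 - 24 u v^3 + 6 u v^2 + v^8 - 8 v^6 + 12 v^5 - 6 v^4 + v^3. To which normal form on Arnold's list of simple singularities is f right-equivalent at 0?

E6

The Hessian of f at 0 has rank 0. Corank 2; j^3 = (2*u + v)^3 is a perfect cube, so E-series; the 4-jet and mu = 6 give E_6.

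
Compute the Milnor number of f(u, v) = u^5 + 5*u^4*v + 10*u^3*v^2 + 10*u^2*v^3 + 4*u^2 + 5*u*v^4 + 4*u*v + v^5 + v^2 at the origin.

The Hessian of f at 0 is [[8, 4], [4, 2]] with rank 1, so corank 1. A Groebner basis of the Jacobian ideal J(f) in C{u,v} is {v^4, u + v/2}; counting standard monomials gives mu = 4. Corank 1: A-series; mu = 4 gives A_4.

4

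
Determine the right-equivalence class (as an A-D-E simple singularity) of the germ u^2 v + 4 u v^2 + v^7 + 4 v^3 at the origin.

D_8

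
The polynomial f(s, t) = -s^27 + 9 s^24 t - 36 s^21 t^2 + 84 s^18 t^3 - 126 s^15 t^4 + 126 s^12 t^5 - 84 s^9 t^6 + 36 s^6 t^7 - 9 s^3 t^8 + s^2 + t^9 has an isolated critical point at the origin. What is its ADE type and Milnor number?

Type A_8, Milnor number mu = 8.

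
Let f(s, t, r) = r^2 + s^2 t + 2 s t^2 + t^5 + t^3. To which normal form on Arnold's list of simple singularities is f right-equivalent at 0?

D_{6}

The Hessian of f at 0 is [[0, 0, 0], [0, 0, 0], [0, 0, 2]] with rank 1, so corank 2. A Groebner basis of the Jacobian ideal J(f) in C{s,t,r} is {s^2/5 + t^4 - t^2/5, s^3 + t^3, s*t + t^2, r}; counting standard monomials gives mu = 6. Corank 2; j^3 = t*(s + t)^2 has shape L^2 M (L != M), so D-series; mu = 6 gives D_6.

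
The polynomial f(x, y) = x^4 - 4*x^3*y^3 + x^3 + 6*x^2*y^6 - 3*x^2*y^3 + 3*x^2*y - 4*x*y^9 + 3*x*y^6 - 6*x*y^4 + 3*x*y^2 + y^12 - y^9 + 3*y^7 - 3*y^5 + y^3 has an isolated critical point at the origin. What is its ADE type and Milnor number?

Type E_6, Milnor number mu = 6.

The Hessian of f at 0 has rank 0. Corank 2; j^3 = (x + y)^3 is a perfect cube, so E-series; the 4-jet and mu = 6 give E_6.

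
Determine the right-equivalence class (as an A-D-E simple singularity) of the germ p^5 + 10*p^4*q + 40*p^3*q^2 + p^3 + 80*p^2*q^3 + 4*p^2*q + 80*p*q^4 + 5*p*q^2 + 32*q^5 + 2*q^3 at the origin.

D6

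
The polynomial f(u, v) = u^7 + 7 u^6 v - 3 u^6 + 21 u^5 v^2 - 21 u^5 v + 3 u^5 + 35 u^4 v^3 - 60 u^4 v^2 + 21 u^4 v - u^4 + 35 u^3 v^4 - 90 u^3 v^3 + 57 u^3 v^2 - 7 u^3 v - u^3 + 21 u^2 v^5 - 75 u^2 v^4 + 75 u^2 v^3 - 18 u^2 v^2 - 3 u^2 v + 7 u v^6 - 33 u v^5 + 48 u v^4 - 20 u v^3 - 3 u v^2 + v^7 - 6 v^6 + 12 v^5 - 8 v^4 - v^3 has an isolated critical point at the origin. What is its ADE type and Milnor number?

Type E_{7}, Milnor number mu = 7.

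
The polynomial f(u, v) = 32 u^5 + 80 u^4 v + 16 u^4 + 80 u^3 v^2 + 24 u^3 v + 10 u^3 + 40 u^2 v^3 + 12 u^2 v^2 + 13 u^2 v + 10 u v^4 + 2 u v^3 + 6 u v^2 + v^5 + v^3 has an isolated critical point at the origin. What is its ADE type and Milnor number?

Type D_4, Milnor number mu = 4.

The Hessian of f at 0 is [[0, 0], [0, 0]] with rank 0, so corank 2. A Groebner basis of the Jacobian ideal J(f) in C{u,v} is {v^3, u^2 - 3*v^2/11, u*v + 6*v^2/11}; counting standard monomials gives mu = 4. Corank 2; j^3 = (2*u + v)*(5*u^2 + 4*u*v + v^2) splits into three distinct lines over C (the quadratic factor has nonzero discriminant), so D_4.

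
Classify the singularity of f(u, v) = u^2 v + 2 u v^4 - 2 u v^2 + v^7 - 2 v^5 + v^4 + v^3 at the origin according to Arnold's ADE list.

D_5

The Hessian of f at 0 is [[0, 0], [0, 0]] with rank 0, so corank 2. A Groebner basis of the Jacobian ideal J(f) in C{u,v} is {u^3 + u^2/4 - v^2/4, u^2/4 + v^3 - v^2/4, u*v - v^2}; counting standard monomials gives mu = 5. Corank 2; j^3 = v*(u - v)^2 has shape L^2 M (L != M), so D-series; mu = 5 gives D_5.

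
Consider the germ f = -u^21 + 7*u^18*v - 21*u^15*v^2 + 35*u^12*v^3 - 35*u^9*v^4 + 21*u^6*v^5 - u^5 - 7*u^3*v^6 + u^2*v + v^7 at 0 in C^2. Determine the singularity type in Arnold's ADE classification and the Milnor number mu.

Type D_8, Milnor number mu = 8.

The Hessian of f at 0 has rank 0. Corank 2; j^3 = u^2*v has shape L^2 M (L != M), so D-series; mu = 8 gives D_8.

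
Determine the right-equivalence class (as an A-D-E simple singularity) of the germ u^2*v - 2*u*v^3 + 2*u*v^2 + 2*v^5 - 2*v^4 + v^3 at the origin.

The Hessian of f at 0 has rank 0. Corank 2; j^3 = v*(u + v)^2 has shape L^2 M (L != M), so D-series; mu = 6 gives D_6.

D_{6}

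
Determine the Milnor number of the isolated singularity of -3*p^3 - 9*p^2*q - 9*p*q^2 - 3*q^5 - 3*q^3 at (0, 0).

The Hessian of f at 0 has rank 0. Corank 2; j^3 = -3*(p + q)^3 is a perfect cube, so E-series; the 5-jet and mu = 8 give E_8.

8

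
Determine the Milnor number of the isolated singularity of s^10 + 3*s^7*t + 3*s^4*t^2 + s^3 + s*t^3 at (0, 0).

7

The Hessian of f at 0 is [[0, 0], [0, 0]] with rank 0, so corank 2. A Groebner basis of the Jacobian ideal J(f) in C{s,t} is {s^3, s*t^2, 3*s^2 + t^3}; counting standard monomials gives mu = 7. Corank 2; j^3 = s^3 is a perfect cube, so E-series; the 4-jet and mu = 7 give E_7.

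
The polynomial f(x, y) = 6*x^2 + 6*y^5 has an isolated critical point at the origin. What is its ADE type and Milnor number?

The Hessian of f at 0 has rank 1. Corank 1: A-series; mu = 4 gives A_4.

Type A_{4}, Milnor number mu = 4.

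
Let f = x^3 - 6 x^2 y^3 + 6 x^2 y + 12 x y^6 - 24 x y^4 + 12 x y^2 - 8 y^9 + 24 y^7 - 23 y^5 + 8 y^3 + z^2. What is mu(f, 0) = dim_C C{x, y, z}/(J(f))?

8

The Hessian of f at 0 has rank 1. Corank 2; j^3 = (x + 2*y)^3 is a perfect cube, so E-series; the 5-jet and mu = 8 give E_8.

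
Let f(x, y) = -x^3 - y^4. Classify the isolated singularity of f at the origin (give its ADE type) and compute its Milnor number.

The Hessian of f at 0 has rank 0. Corank 2; j^3 = -x^3 is a perfect cube, so E-series; the 4-jet and mu = 6 give E_6.

Type E_{6}, Milnor number mu = 6.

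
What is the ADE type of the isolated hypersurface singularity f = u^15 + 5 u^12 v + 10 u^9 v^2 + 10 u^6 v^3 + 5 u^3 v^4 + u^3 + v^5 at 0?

E_8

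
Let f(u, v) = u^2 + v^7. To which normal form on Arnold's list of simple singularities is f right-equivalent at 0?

The Hessian of f at 0 has rank 1. Corank 1: A-series; mu = 6 gives A_6.

A_6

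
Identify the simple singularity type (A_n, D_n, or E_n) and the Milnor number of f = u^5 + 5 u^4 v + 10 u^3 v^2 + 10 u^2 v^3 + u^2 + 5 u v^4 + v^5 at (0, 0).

The Hessian of f at 0 is [[2, 0], [0, 0]] with rank 1, so corank 1. A Groebner basis of the Jacobian ideal J(f) in C{u,v} is {v^4, u}; counting standard monomials gives mu = 4. Corank 1: A-series; mu = 4 gives A_4.

Type A4, Milnor number mu = 4.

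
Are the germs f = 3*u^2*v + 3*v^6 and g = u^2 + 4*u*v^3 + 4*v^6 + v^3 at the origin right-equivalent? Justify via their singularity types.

The Hessian of f at 0 has rank 0. Corank 2; j^3 = 3*u^2*v has shape L^2 M (L != M), so D-series; mu = 7 gives D_7. The Hessian of g at 0 has rank 1. Corank 1: A-series; mu = 2 gives A_2. f is D_7 but g is A_2, hence not right-equivalent.

No.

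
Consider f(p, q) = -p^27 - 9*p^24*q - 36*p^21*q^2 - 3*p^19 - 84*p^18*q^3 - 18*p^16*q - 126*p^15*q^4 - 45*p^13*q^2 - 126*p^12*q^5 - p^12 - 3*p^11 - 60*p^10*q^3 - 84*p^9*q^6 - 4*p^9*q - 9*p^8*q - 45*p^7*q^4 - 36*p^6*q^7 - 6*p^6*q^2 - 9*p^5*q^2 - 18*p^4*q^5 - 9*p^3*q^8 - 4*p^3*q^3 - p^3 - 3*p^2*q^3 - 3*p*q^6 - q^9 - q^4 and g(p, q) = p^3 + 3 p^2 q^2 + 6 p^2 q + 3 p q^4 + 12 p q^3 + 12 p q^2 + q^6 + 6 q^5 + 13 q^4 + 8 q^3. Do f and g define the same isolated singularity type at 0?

The Hessian of f at 0 has rank 0. Corank 2; j^3 = -p^3 is a perfect cube, so E-series; the 4-jet and mu = 6 give E_6. The Hessian of g at 0 has rank 0. Corank 2; j^3 = (p + 2*q)^3 is a perfect cube, so E-series; the 4-jet and mu = 6 give E_6. Both have type E_6, hence right-equivalent.

Yes.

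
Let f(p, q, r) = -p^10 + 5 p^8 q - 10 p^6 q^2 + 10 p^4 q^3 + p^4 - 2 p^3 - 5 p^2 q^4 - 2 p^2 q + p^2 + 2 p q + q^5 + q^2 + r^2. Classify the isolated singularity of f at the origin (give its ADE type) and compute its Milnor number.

Type A_4, Milnor number mu = 4.

The Hessian of f at 0 has rank 2. Corank 1: A-series; mu = 4 gives A_4.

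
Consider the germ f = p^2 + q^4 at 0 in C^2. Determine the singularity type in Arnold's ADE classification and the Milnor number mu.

Type A_3, Milnor number mu = 3.

The Hessian of f at 0 has rank 1. Corank 1: A-series; mu = 3 gives A_3.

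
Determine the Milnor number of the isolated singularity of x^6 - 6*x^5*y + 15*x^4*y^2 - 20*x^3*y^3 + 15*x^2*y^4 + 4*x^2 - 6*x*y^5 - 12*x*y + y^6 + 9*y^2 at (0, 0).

5

The Hessian of f at 0 has rank 1. Corank 1: A-series; mu = 5 gives A_5.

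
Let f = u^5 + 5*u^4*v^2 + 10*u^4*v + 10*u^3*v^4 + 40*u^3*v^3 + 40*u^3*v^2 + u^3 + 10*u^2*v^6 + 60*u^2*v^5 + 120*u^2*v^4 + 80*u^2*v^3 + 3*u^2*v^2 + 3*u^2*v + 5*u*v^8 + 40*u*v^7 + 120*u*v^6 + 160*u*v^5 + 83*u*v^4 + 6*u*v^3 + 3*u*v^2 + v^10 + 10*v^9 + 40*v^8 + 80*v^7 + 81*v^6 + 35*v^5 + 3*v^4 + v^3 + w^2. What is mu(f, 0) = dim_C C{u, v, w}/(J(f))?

8

The Hessian of f at 0 has rank 1. Corank 2; j^3 = (u + v)^3 is a perfect cube, so E-series; the 5-jet and mu = 8 give E_8.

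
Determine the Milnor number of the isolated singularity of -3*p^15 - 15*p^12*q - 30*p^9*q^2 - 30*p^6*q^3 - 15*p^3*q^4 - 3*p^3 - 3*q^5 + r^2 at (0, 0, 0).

8

The Hessian of f at 0 is [[0, 0, 0], [0, 0, 0], [0, 0, 2]] with rank 1, so corank 2. A Groebner basis of the Jacobian ideal J(f) in C{p,q,r} is {q^4, p^2, r}; counting standard monomials gives mu = 8. Corank 2; j^3 = -3*p^3 is a perfect cube, so E-series; the 5-jet and mu = 8 give E_8.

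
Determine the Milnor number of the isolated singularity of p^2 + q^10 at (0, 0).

9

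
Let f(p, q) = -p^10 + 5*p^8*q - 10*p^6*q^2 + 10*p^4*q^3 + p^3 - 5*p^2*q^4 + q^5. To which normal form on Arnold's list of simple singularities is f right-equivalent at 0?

E_8

The Hessian of f at 0 has rank 0. Corank 2; j^3 = p^3 is a perfect cube, so E-series; the 5-jet and mu = 8 give E_8.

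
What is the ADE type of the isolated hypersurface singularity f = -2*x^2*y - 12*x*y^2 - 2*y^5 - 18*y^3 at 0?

The Hessian of f at 0 has rank 0. Corank 2; j^3 = -2*y*(x + 3*y)^2 has shape L^2 M (L != M), so D-series; mu = 6 gives D_6.

D_6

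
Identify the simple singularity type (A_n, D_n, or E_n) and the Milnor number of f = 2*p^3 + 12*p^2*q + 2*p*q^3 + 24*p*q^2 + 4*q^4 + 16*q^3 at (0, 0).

The Hessian of f at 0 has rank 0. Corank 2; j^3 = 2*(p + 2*q)^3 is a perfect cube, so E-series; the 4-jet and mu = 7 give E_7.

Type E_7, Milnor number mu = 7.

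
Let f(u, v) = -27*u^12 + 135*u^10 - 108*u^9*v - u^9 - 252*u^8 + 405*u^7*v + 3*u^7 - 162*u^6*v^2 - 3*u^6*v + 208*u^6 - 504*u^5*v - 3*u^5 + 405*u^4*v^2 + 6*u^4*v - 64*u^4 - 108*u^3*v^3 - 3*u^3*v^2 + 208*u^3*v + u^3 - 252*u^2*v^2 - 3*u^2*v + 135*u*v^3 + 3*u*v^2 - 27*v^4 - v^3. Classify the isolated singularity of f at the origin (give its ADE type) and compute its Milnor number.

Type E_{7}, Milnor number mu = 7.

The Hessian of f at 0 has rank 0. Corank 2; j^3 = (u - v)^3 is a perfect cube, so E-series; the 4-jet and mu = 7 give E_7.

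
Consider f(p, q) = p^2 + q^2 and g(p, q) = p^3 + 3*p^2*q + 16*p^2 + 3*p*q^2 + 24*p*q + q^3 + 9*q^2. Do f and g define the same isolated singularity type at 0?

The Hessian of f at 0 is [[2, 0], [0, 2]] with rank 2, so corank 0. A Groebner basis of the Jacobian ideal J(f) in C{p,q} is {p, q}; counting standard monomials gives mu = 1. Corank 0: nondegenerate Morse point, so A_1. The Hessian of g at 0 is [[32, 24], [24, 18]] with rank 1, so corank 1. A Groebner basis of the Jacobian ideal J(g) in C{p,q} is {q^2, p + 3*q/4}; counting standard monomials gives mu = 2. Corank 1: A-series; mu = 2 gives A_2. f is A_1 but g is A_2, hence not right-equivalent.

No.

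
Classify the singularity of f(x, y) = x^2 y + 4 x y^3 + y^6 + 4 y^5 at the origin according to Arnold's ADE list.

D7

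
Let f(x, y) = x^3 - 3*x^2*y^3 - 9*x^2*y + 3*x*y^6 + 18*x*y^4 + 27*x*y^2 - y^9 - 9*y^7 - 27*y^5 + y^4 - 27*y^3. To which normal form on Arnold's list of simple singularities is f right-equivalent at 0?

E_{6}

The Hessian of f at 0 has rank 0. Corank 2; j^3 = (x - 3*y)^3 is a perfect cube, so E-series; the 4-jet and mu = 6 give E_6.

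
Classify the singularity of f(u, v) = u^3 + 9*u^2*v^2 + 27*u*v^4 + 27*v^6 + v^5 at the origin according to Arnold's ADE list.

E_{8}

The Hessian of f at 0 is [[0, 0], [0, 0]] with rank 0, so corank 2. A Groebner basis of the Jacobian ideal J(f) in C{u,v} is {v^4, u^3, u^2/6 + u*v^2}; counting standard monomials gives mu = 8. Corank 2; j^3 = u^3 is a perfect cube, so E-series; the 5-jet and mu = 8 give E_8.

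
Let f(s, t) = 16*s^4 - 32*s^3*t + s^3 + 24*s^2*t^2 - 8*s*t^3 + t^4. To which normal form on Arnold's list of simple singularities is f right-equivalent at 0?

The Hessian of f at 0 has rank 0. Corank 2; j^3 = s^3 is a perfect cube, so E-series; the 4-jet and mu = 6 give E_6.

E6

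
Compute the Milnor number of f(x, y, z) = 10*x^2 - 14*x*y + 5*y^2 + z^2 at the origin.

The Hessian of f at 0 is [[20, -14, 0], [-14, 10, 0], [0, 0, 2]] with rank 3, so corank 0. A Groebner basis of the Jacobian ideal J(f) in C{x,y,z} is {x, y, z}; counting standard monomials gives mu = 1. Corank 0: nondegenerate Morse point, so A_1.

1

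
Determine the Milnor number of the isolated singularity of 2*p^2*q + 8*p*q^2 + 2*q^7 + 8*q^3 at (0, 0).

8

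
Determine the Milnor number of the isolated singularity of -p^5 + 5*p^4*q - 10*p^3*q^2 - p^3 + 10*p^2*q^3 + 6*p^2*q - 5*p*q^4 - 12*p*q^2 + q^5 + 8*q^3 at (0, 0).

8

The Hessian of f at 0 has rank 0. Corank 2; j^3 = -(p - 2*q)^3 is a perfect cube, so E-series; the 5-jet and mu = 8 give E_8.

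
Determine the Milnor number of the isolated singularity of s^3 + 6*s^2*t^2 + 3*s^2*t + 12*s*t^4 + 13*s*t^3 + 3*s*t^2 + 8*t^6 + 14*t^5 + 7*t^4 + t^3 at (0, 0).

7

The Hessian of f at 0 has rank 0. Corank 2; j^3 = (s + t)^3 is a perfect cube, so E-series; the 4-jet and mu = 7 give E_7.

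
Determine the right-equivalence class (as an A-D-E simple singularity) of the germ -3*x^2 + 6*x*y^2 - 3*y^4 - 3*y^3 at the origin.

The Hessian of f at 0 has rank 1. Corank 1: A-series; mu = 2 gives A_2.

A_2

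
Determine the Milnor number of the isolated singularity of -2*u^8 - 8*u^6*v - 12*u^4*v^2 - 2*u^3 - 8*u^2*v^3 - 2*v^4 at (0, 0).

6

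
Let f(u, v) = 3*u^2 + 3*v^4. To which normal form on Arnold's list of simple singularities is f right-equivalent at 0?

The Hessian of f at 0 has rank 1. Corank 1: A-series; mu = 3 gives A_3.

A_{3}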